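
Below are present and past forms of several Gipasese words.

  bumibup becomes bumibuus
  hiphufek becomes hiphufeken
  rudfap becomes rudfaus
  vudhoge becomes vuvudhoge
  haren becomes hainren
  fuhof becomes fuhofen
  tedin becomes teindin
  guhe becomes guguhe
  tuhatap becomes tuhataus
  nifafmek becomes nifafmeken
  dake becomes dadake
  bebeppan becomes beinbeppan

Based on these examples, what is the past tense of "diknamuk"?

diknamuken

"diknamuk" ends in -k. The stems ending in -k (hiphufek → hiphufeken, nifafmek → nifafmeken) add -en.
The other patterns: stems ending in -p drop the final letter and add -us; stems ending in -e repeat the first consonant+vowel as a prefix; stems ending in -n insert -in- after the first vowel.
So diknamuk → diknamuken.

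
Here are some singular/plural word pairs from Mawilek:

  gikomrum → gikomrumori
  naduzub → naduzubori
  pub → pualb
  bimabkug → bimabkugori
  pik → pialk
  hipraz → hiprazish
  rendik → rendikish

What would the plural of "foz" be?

"foz" has 1 vowel. The stems with 1 vowel (pub → pualb, pik → pialk) insert -al- after the first vowel.
So foz → foalz.

foalz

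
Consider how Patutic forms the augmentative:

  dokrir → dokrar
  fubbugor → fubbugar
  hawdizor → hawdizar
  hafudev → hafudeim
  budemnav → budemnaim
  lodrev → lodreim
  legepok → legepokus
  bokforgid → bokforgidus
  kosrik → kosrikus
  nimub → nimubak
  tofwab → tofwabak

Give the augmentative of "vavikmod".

"vavikmod" ends in -d. The one such stem in the data (bokforgid → bokforgidus) adds -us, so the same rule applies.
The other patterns: stems ending in -r change the last vowel to 'a'; stems ending in -v drop the final letter and add -im; stems ending in -b add -ak.
So vavikmod → vavikmodus.

vavikmodus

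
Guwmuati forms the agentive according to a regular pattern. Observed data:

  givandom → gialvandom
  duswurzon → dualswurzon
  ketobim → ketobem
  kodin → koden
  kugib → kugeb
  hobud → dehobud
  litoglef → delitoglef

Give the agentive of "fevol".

givandom and ketobim both end in -m yet inflect differently (gialvandom, ketobem), so the final letter is not what conditions the rule; the last vowel is.
"fevol" has last vowel 'o'. The stems whose last vowel is 'o' (givandom → gialvandom, duswurzon → dualswurzon) insert -al- after the first vowel.
The other patterns: stems whose last vowel is 'i' change the last vowel to 'e'; stems whose last vowel is 'e' or 'u' add the prefix de-.
So fevol → fealvol.

fealvol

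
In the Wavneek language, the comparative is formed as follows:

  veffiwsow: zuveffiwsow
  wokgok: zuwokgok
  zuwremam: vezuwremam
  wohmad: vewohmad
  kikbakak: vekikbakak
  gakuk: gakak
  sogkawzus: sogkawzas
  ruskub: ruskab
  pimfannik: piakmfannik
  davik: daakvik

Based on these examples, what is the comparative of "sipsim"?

wokgok and kikbakak both end in -k yet inflect differently (zuwokgok, vekikbakak), so the final letter is not what conditions the rule; the last vowel is.
"sipsim" has last vowel 'i'. The stems whose last vowel is 'i' (pimfannik → piakmfannik, davik → daakvik) insert -ak- after the first vowel.
The other patterns: stems whose last vowel is 'o' add the prefix zu-; stems whose last vowel is 'a' add the prefix ve-; stems whose last vowel is 'u' change the last vowel to 'a'.
So sipsim → siakpsim.

siakpsim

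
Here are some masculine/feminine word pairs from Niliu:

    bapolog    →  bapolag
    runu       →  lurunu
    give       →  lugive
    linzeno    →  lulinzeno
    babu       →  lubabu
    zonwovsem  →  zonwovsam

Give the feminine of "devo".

give and zonwovsem both have last vowel 'e' yet inflect differently (lugive, zonwovsam), so the last vowel is not what conditions the rule; whether the stem ends in a vowel or a consonant is.
"devo" ends in a vowel. The stems ending in a vowel (linzeno → lulinzeno, runu → lurunu, give → lugive) add the prefix lu-.
The other pattern: stems ending in a consonant change the last vowel to 'a'.
So devo → ludevo.

ludevo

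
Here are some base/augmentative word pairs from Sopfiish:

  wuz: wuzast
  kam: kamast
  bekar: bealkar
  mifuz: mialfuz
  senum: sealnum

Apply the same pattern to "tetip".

tealtip

wuz and mifuz both end in -z yet inflect differently (wuzast, mialfuz), so the final letter is not what conditions the rule; the number of vowels is.
"tetip" has 2 vowels. The stems with 2 vowels (bekar → bealkar, mifuz → mialfuz, senum → sealnum) insert -al- after the first vowel.
So tetip → tealtip.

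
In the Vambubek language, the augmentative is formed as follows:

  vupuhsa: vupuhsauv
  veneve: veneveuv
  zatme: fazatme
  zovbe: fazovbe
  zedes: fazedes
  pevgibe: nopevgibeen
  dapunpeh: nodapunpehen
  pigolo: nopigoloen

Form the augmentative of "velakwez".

"velakwez" begins with v-. The stems beginning with v- (vupuhsa → vupuhsauv, veneve → veneveuv) add -uv.
The other patterns: stems beginning with z- add the prefix fa-; stems beginning with d- or p- add no- … -en around the stem.
So velakwez → velakwezuv.

velakwezuv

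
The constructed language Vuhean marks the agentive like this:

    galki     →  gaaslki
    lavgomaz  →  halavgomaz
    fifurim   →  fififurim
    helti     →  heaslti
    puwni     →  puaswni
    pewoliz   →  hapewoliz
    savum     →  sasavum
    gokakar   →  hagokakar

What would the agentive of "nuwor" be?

puwni and fifurim both have last vowel 'i' yet inflect differently (puaswni, fififurim), so the last vowel is not what conditions the rule; the final letter is.
"nuwor" ends in -r. The one such stem in the data (gokakar → hagokakar) adds the prefix ha-, so the same rule applies.
So nuwor → hanuwor.

hanuwor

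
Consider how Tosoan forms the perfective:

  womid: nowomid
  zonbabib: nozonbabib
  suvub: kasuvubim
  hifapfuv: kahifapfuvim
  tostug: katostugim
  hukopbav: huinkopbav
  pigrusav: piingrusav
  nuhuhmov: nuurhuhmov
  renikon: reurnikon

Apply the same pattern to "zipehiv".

nozipehiv

zonbabib and suvub both end in -b yet inflect differently (nozonbabib, kasuvubim), so the final letter is not what conditions the rule; the last vowel is.
"zipehiv" has last vowel 'i'. The stems whose last vowel is 'i' (womid → nowomid, zonbabib → nozonbabib) add the prefix no-.
The other patterns: stems whose last vowel is 'u' add ka- … -im around the stem; stems whose last vowel is 'a' insert -in- after the first vowel; stems whose last vowel is 'o' insert -ur- after the first vowel.
So zipehiv → nozipehiv.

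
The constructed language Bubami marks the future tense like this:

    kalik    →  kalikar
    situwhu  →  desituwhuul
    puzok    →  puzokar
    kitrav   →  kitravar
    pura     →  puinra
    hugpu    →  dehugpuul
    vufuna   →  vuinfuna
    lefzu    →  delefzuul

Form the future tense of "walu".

dewaluul

pura and kitrav both have last vowel 'a' yet inflect differently (puinra, kitravar), so the last vowel is not what conditions the rule; the final letter is.
"walu" ends in -u. The stems ending in -u (lefzu → delefzuul, hugpu → dehugpuul, situwhu → desituwhuul) add de- … -ul around the stem.
So walu → dewaluul.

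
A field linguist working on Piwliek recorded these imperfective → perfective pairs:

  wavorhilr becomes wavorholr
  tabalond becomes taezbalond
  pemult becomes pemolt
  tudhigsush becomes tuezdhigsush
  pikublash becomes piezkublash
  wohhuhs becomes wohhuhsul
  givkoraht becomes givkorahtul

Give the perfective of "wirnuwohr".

wirnuwohrul

givkoraht and pemult both end in -t yet inflect differently (givkorahtul, pemolt), so the final letter is not what conditions the rule; the second-to-last letter is.
"wirnuwohr" has second-to-last letter 'h'. The stems whose second-to-last letter is 'h' (givkoraht → givkorahtul, wohhuhs → wohhuhsul) add -ul.
The other patterns: stems whose second-to-last letter is 'l' change the last vowel to 'o'; stems whose second-to-last letter is 'n' or 's' insert -ez- after the first vowel.
So wirnuwohr → wirnuwohrul.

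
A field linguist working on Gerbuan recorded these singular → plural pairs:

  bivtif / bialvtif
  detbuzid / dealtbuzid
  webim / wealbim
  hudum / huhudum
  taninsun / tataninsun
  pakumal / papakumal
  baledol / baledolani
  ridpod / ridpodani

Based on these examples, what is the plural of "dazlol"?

"dazlol" has last vowel 'o'. The stems whose last vowel is 'o' (baledol → baledolani, ridpod → ridpodani) add -ani.
The other patterns: stems whose last vowel is 'i' insert -al- after the first vowel; stems whose last vowel is 'a' or 'u' repeat the first consonant+vowel as a prefix.
So dazlol → dazlolani.

dazlolani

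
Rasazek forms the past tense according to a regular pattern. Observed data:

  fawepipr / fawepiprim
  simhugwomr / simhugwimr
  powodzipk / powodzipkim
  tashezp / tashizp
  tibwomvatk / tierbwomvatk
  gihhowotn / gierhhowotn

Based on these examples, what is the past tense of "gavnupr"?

powodzipk and tibwomvatk both end in -k yet inflect differently (powodzipkim, tierbwomvatk), so the final letter is not what conditions the rule; the second-to-last letter is.
"gavnupr" has second-to-last letter 'p'. The stems whose second-to-last letter is 'p' (powodzipk → powodzipkim, fawepipr → fawepiprim) add -im.
The other patterns: stems whose second-to-last letter is 't' insert -er- after the first vowel; stems whose second-to-last letter is 'm' or 'z' change the last vowel to 'i'.
So gavnupr → gavnuprim.

gavnuprim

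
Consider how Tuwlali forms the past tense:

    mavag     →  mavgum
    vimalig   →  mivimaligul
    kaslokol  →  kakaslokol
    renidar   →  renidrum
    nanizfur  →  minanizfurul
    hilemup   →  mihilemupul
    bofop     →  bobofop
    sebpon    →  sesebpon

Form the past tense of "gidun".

bofop and hilemup both end in -p yet inflect differently (bobofop, mihilemupul), so the final letter is not what conditions the rule; the last vowel is.
"gidun" has last vowel 'u'. The stems whose last vowel is 'u' (hilemup → mihilemupul, nanizfur → minanizfurul) add mi- … -ul around the stem.
So gidun → migidunul.

migidunul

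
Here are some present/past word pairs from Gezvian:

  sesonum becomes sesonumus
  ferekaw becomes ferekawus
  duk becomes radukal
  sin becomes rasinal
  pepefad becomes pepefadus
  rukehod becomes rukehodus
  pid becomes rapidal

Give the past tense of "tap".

ratapal

pid and rukehod both end in -d yet inflect differently (rapidal, rukehodus), so the final letter is not what conditions the rule; the number of vowels is.
"tap" has 1 vowel. The stems with 1 vowel (sin → rasinal, pid → rapidal, duk → radukal) add ra- … -al around the stem.
So tap → ratapal.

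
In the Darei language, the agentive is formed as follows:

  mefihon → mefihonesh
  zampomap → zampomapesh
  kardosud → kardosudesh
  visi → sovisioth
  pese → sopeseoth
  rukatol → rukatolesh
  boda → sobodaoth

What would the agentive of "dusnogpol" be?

dusnogpolesh

"dusnogpol" ends in a consonant. The stems ending in a consonant (zampomap → zampomapesh, kardosud → kardosudesh, mefihon → mefihonesh) add -esh.
So dusnogpol → dusnogpolesh.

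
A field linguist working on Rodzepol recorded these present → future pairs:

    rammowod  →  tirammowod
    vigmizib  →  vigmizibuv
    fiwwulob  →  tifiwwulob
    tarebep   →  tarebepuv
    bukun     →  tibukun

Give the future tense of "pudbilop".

vigmizib and fiwwulob both end in -b yet inflect differently (vigmizibuv, tifiwwulob), so the final letter is not what conditions the rule; the last vowel is.
"pudbilop" has last vowel 'o'. The stems whose last vowel is 'o' (fiwwulob → tifiwwulob, rammowod → tirammowod) add the prefix ti-.
The other pattern: stems whose last vowel is 'e' or 'i' add -uv.
So pudbilop → tipudbilop.

tipudbilop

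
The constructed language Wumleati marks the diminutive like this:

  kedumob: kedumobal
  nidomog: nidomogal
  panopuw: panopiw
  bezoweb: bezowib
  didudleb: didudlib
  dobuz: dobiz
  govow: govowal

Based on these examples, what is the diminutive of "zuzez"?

govow and panopuw both end in -w yet inflect differently (govowal, panopiw), so the final letter is not what conditions the rule; the last vowel is.
"zuzez" has last vowel 'e'. The stems whose last vowel is 'e' (bezoweb → bezowib, didudleb → didudlib) change the last vowel to 'i'.
So zuzez → zuziz.

zuziz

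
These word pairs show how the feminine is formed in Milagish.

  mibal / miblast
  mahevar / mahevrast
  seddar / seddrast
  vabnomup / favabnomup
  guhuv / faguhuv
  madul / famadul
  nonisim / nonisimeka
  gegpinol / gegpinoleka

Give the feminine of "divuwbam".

divuwbmast

"divuwbam" has last vowel 'a'. The stems whose last vowel is 'a' (mibal → miblast, mahevar → mahevrast, seddar → seddrast) delete the last vowel and add -ast.
So divuwbam → divuwbmast.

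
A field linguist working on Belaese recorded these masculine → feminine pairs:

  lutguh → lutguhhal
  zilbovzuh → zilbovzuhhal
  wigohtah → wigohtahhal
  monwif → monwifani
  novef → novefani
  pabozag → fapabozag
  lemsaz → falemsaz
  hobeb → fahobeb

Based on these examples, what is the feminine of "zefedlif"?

"zefedlif" ends in -f. The stems ending in -f (monwif → monwifani, novef → novefani) add -ani.
So zefedlif → zefedlifani.

zefedlifani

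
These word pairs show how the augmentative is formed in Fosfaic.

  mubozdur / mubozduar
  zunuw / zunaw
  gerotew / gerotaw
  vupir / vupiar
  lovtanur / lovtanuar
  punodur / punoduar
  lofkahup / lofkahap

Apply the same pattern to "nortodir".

lovtanur and zunuw both have last vowel 'u' yet inflect differently (lovtanuar, zunaw), so the last vowel is not what conditions the rule; the final letter is.
"nortodir" ends in -r. The stems ending in -r (lovtanur → lovtanuar, vupir → vupiar, mubozdur → mubozduar) drop the final letter and add -ar.
So nortodir → nortodiar.

nortodiar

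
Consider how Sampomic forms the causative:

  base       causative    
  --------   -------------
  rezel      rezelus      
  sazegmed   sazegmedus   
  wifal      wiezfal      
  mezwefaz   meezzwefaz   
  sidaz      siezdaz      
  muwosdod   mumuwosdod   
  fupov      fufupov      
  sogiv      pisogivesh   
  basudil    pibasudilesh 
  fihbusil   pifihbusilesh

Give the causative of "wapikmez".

wapikmezus

"wapikmez" has last vowel 'e'. The stems whose last vowel is 'e' (rezel → rezelus, sazegmed → sazegmedus) add -us.
The other patterns: stems whose last vowel is 'a' insert -ez- after the first vowel; stems whose last vowel is 'o' repeat the first consonant+vowel as a prefix; stems whose last vowel is 'i' add pi- … -esh around the stem.
So wapikmez → wapikmezus.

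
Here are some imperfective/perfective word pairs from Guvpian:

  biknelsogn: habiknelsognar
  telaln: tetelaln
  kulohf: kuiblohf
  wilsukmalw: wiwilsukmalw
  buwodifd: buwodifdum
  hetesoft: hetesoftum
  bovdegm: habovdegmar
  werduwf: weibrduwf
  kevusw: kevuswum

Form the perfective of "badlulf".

babadlulf

telaln and biknelsogn both end in -n yet inflect differently (tetelaln, habiknelsognar), so the final letter is not what conditions the rule; the second-to-last letter is.
"badlulf" has second-to-last letter 'l'. The stems whose second-to-last letter is 'l' (telaln → tetelaln, wilsukmalw → wiwilsukmalw) repeat the first consonant+vowel as a prefix.
The other patterns: stems whose second-to-last letter is 'g' add ha- … -ar around the stem; stems whose second-to-last letter is 'h' or 'w' insert -ib- after the first vowel; stems whose second-to-last letter is 'f' or 's' add -um.
So badlulf → babadlulf.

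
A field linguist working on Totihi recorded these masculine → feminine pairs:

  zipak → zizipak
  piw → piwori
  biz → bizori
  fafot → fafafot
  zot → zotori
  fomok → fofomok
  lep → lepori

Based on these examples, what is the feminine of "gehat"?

gegehat

"gehat" has 2 vowels. The stems with 2 vowels (zipak → zizipak, fafot → fafafot, fomok → fofomok) repeat the first consonant+vowel as a prefix.
The other pattern: stems with 1 vowel add -ori.
So gehat → gegehat.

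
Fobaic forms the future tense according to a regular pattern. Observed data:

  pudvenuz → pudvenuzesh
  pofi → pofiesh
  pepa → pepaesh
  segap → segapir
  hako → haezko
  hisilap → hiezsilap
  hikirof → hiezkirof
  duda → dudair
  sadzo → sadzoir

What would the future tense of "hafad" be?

hako and sadzo both end in -o yet inflect differently (haezko, sadzoir), so the final letter is not what conditions the rule; the first letter is.
"hafad" begins with h-. The stems beginning with h- (hisilap → hiezsilap, hako → haezko, hikirof → hiezkirof) insert -ez- after the first vowel.
The other patterns: stems beginning with p- add -esh; stems beginning with d- or s- add -ir.
So hafad → haezfad.

haezfad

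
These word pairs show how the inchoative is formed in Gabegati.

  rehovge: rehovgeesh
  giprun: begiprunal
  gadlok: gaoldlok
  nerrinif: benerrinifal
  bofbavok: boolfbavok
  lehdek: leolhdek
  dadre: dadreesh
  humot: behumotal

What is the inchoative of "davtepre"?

lehdek and dadre both have last vowel 'e' yet inflect differently (leolhdek, dadreesh), so the last vowel is not what conditions the rule; the final letter is.
"davtepre" ends in -e. The stems ending in -e (dadre → dadreesh, rehovge → rehovgeesh) add -esh.
So davtepre → davtepreesh.

davtepreesh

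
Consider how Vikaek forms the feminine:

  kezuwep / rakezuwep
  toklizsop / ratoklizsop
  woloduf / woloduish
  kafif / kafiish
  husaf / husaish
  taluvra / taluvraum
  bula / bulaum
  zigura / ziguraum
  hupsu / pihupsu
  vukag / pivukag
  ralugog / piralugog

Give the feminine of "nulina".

nulinaum

husaf and taluvra both have last vowel 'a' yet inflect differently (husaish, taluvraum), so the last vowel is not what conditions the rule; the final letter is.
"nulina" ends in -a. The stems ending in -a (taluvra → taluvraum, bula → bulaum, zigura → ziguraum) add -um.
The other patterns: stems ending in -p add the prefix ra-; stems ending in -f drop the final letter and add -ish; stems ending in -g or -u add the prefix pi-.
So nulina → nulinaum.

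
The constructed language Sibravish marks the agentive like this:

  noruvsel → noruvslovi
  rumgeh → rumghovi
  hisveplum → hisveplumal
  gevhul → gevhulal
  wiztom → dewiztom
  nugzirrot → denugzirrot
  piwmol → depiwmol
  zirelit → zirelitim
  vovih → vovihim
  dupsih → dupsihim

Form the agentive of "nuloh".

noruvsel and gevhul both end in -l yet inflect differently (noruvslovi, gevhulal), so the final letter is not what conditions the rule; the last vowel is.
"nuloh" has last vowel 'o'. The stems whose last vowel is 'o' (wiztom → dewiztom, nugzirrot → denugzirrot, piwmol → depiwmol) add the prefix de-.
The other patterns: stems whose last vowel is 'e' delete the last vowel and add -ovi; stems whose last vowel is 'u' add -al; stems whose last vowel is 'i' add -im.
So nuloh → denuloh.

denuloh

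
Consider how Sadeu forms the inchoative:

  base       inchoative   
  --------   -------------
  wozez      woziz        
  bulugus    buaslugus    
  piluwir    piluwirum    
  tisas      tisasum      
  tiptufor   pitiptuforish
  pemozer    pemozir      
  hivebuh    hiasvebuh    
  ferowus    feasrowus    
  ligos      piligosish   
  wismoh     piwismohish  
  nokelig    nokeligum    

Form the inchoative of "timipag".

bulugus and ligos both end in -s yet inflect differently (buaslugus, piligosish), so the final letter is not what conditions the rule; the last vowel is.
"timipag" has last vowel 'a'. The one such stem in the data (tisas → tisasum) adds -um, so the same rule applies.
So timipag → timipagum.

timipagum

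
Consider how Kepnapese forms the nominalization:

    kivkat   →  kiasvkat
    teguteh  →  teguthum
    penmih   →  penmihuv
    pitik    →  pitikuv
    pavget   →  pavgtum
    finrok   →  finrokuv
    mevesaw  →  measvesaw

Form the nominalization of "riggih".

riggihuv

"riggih" has last vowel 'i'. The stems whose last vowel is 'i' (penmih → penmihuv, pitik → pitikuv) add -uv.
The other patterns: stems whose last vowel is 'a' insert -as- after the first vowel; stems whose last vowel is 'e' delete the last vowel and add -um.
So riggih → riggihuv.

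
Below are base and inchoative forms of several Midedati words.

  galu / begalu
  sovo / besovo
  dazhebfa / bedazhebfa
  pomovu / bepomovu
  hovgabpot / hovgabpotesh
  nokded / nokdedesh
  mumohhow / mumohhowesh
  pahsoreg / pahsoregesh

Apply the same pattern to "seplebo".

beseplebo

sovo and hovgabpot both have last vowel 'o' yet inflect differently (besovo, hovgabpotesh), so the last vowel is not what conditions the rule; whether the stem ends in a vowel or a consonant is.
"seplebo" ends in a vowel. The stems ending in a vowel (galu → begalu, sovo → besovo, dazhebfa → bedazhebfa) add the prefix be-.
So seplebo → beseplebo.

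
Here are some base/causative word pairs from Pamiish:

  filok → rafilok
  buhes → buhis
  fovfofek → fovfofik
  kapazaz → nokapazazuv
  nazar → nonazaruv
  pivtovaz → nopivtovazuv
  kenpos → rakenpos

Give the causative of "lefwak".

nolefwakuv

kenpos and buhes both end in -s yet inflect differently (rakenpos, buhis), so the final letter is not what conditions the rule; the last vowel is.
"lefwak" has last vowel 'a'. The stems whose last vowel is 'a' (nazar → nonazaruv, kapazaz → nokapazazuv, pivtovaz → nopivtovazuv) add no- … -uv around the stem.
The other patterns: stems whose last vowel is 'o' add the prefix ra-; stems whose last vowel is 'e' change the last vowel to 'i'.
So lefwak → nolefwakuv.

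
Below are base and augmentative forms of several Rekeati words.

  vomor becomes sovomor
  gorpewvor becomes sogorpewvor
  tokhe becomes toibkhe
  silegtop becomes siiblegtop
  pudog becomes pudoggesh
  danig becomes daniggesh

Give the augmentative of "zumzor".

"zumzor" ends in -r. The stems ending in -r (vomor → sovomor, gorpewvor → sogorpewvor) add the prefix so-.
The other patterns: stems ending in -e or -p insert -ib- after the first vowel; stems ending in -g double the final consonant and add -esh.
So zumzor → sozumzor.

sozumzor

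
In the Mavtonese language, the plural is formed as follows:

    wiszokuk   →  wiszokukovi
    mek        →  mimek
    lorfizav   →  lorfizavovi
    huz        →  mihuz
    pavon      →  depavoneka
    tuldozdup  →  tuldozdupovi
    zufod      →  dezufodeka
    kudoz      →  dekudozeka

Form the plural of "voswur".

devoswureka

huz and kudoz both end in -z yet inflect differently (mihuz, dekudozeka), so the final letter is not what conditions the rule; the number of vowels is.
"voswur" has 2 vowels. The stems with 2 vowels (zufod → dezufodeka, kudoz → dekudozeka, pavon → depavoneka) add de- … -eka around the stem.
The other patterns: stems with 1 vowel add the prefix mi-; stems with 3 vowels add -ovi.
So voswur → devoswureka.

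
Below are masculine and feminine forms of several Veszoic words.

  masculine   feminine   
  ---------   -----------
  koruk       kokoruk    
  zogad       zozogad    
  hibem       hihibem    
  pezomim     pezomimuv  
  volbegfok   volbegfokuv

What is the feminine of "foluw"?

hibem and pezomim both end in -m yet inflect differently (hihibem, pezomimuv), so the final letter is not what conditions the rule; the number of vowels is.
"foluw" has 2 vowels. The stems with 2 vowels (koruk → kokoruk, zogad → zozogad, hibem → hihibem) repeat the first consonant+vowel as a prefix.
So foluw → fofoluw.

fofoluw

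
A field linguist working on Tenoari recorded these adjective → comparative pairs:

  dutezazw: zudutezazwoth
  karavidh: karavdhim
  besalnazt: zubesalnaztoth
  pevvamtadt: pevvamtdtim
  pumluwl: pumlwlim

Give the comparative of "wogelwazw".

besalnazt and pevvamtadt both end in -t yet inflect differently (zubesalnaztoth, pevvamtdtim), so the final letter is not what conditions the rule; the second-to-last letter is.
"wogelwazw" has second-to-last letter 'z'. The stems whose second-to-last letter is 'z' (besalnazt → zubesalnaztoth, dutezazw → zudutezazwoth) add zu- … -oth around the stem.
The other pattern: stems whose second-to-last letter is 'd' or 'w' delete the last vowel and add -im.
So wogelwazw → zuwogelwazwoth.

zuwogelwazwoth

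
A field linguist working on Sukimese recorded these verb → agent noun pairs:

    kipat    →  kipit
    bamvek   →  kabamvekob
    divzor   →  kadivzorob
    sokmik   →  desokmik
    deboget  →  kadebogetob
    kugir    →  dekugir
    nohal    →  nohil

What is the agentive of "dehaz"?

dehiz

kipat and deboget both end in -t yet inflect differently (kipit, kadebogetob), so the final letter is not what conditions the rule; the last vowel is.
"dehaz" has last vowel 'a'. The stems whose last vowel is 'a' (nohal → nohil, kipat → kipit) change the last vowel to 'i'.
The other patterns: stems whose last vowel is 'e' or 'o' add ka- … -ob around the stem; stems whose last vowel is 'i' add the prefix de-.
So dehaz → dehiz.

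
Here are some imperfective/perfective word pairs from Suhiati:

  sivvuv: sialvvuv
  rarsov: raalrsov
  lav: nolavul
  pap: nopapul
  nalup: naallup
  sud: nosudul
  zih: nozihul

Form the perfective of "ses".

rarsov and lav both end in -v yet inflect differently (raalrsov, nolavul), so the final letter is not what conditions the rule; the number of vowels is.
"ses" has 1 vowel. The stems with 1 vowel (lav → nolavul, pap → nopapul, zih → nozihul) add no- … -ul around the stem.
The other pattern: stems with 2 vowels insert -al- after the first vowel.
So ses → nosesul.

nosesul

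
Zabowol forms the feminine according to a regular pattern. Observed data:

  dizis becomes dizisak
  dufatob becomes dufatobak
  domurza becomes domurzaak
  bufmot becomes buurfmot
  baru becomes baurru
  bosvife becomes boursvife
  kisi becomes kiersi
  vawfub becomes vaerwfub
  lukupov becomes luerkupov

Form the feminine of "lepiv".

leerpiv

dufatob and vawfub both end in -b yet inflect differently (dufatobak, vaerwfub), so the final letter is not what conditions the rule; the first letter is.
"lepiv" begins with l-. The one such stem in the data (lukupov → luerkupov) inserts -er- after the first vowel (as do kisi, vawfub), so the same rule applies.
The other patterns: stems beginning with d- add -ak; stems beginning with b- insert -ur- after the first vowel.
So lepiv → leerpiv.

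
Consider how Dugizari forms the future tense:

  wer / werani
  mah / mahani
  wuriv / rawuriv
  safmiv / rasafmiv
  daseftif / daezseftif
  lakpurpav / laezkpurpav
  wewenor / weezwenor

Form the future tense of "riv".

rivani

wuriv and lakpurpav both end in -v yet inflect differently (rawuriv, laezkpurpav), so the final letter is not what conditions the rule; the number of vowels is.
"riv" has 1 vowel. The stems with 1 vowel (wer → werani, mah → mahani) add -ani.
So riv → rivani.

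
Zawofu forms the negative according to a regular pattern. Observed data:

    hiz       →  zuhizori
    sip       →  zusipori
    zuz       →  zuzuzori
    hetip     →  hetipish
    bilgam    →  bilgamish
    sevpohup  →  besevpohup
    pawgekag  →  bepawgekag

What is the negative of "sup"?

zusupori

"sup" has 1 vowel. The stems with 1 vowel (hiz → zuhizori, sip → zusipori, zuz → zuzuzori) add zu- … -ori around the stem.
The other patterns: stems with 2 vowels add -ish; stems with 3 vowels add the prefix be-.
So sup → zusupori.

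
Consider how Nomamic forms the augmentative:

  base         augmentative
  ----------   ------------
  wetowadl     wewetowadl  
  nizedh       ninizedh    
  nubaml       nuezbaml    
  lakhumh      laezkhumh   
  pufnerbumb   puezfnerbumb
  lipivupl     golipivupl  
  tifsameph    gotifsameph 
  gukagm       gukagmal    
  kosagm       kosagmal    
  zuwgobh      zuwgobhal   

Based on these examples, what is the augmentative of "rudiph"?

"rudiph" has second-to-last letter 'p'. The stems whose second-to-last letter is 'p' (lipivupl → golipivupl, tifsameph → gotifsameph) add the prefix go-.
The other patterns: stems whose second-to-last letter is 'd' repeat the first consonant+vowel as a prefix; stems whose second-to-last letter is 'm' insert -ez- after the first vowel; stems whose second-to-last letter is 'b' or 'g' add -al.
So rudiph → gorudiph.

gorudiph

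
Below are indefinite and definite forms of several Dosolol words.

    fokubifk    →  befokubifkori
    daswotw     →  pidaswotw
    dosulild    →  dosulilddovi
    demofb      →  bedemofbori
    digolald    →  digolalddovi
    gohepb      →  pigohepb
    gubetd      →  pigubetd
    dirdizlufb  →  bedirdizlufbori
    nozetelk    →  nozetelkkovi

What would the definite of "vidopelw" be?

vidopelwwovi

nozetelk and fokubifk both end in -k yet inflect differently (nozetelkkovi, befokubifkori), so the final letter is not what conditions the rule; the second-to-last letter is.
"vidopelw" has second-to-last letter 'l'. The stems whose second-to-last letter is 'l' (dosulild → dosulilddovi, digolald → digolalddovi, nozetelk → nozetelkkovi) double the final consonant and add -ovi.
The other patterns: stems whose second-to-last letter is 'f' add be- … -ori around the stem; stems whose second-to-last letter is 'p' or 't' add the prefix pi-.
So vidopelw → vidopelwwovi.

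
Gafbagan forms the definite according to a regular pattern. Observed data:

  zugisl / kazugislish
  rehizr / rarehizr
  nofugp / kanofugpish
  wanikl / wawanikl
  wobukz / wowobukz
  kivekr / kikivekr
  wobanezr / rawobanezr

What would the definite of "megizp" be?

ramegizp

rehizr and kivekr both end in -r yet inflect differently (rarehizr, kikivekr), so the final letter is not what conditions the rule; the second-to-last letter is.
"megizp" has second-to-last letter 'z'. The stems whose second-to-last letter is 'z' (rehizr → rarehizr, wobanezr → rawobanezr) add the prefix ra-.
So megizp → ramegizp.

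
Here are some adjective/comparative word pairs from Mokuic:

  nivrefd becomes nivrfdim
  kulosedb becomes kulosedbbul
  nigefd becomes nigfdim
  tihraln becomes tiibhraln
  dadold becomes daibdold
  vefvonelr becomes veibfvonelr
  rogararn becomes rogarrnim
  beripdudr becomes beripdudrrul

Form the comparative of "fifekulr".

beripdudr and vefvonelr both end in -r yet inflect differently (beripdudrrul, veibfvonelr), so the final letter is not what conditions the rule; the second-to-last letter is.
"fifekulr" has second-to-last letter 'l'. The stems whose second-to-last letter is 'l' (vefvonelr → veibfvonelr, dadold → daibdold, tihraln → tiibhraln) insert -ib- after the first vowel.
The other patterns: stems whose second-to-last letter is 'f' or 'r' delete the last vowel and add -im; stems whose second-to-last letter is 'd' double the final consonant and add -ul.
So fifekulr → fiibfekulr.

fiibfekulr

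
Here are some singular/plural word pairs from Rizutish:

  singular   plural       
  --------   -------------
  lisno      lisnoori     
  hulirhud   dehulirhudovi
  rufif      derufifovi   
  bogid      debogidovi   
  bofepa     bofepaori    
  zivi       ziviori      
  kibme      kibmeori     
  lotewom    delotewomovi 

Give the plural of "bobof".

lisno and lotewom both have last vowel 'o' yet inflect differently (lisnoori, delotewomovi), so the last vowel is not what conditions the rule; whether the stem ends in a vowel or a consonant is.
"bobof" ends in a consonant. The stems ending in a consonant (lotewom → delotewomovi, bogid → debogidovi, hulirhud → dehulirhudovi) add de- … -ovi around the stem.
So bobof → debobofovi.

debobofovi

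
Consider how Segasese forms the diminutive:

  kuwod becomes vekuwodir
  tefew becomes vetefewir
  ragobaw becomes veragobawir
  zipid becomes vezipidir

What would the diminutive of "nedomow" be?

venedomowir

Every pair shown (kuwod → vekuwodir, tefew → vetefewir, ragobaw → veragobawir, …) follows the same rule: add ve- … -ir around the stem.
So nedomow → venedomowir.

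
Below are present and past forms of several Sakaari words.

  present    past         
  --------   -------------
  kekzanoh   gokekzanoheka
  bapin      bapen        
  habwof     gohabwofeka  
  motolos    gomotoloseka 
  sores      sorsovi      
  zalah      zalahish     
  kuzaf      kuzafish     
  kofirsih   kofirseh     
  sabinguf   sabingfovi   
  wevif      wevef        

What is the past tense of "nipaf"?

nipafish

wevif and sabinguf both end in -f yet inflect differently (wevef, sabingfovi), so the final letter is not what conditions the rule; the last vowel is.
"nipaf" has last vowel 'a'. The stems whose last vowel is 'a' (zalah → zalahish, kuzaf → kuzafish) add -ish.
The other patterns: stems whose last vowel is 'i' change the last vowel to 'e'; stems whose last vowel is 'e' or 'u' delete the last vowel and add -ovi; stems whose last vowel is 'o' add go- … -eka around the stem.
So nipaf → nipafish.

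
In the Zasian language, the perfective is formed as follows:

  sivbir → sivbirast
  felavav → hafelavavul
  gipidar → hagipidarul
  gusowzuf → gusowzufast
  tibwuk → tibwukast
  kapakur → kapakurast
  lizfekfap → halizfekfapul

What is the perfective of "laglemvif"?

laglemvifast

gipidar and sivbir both end in -r yet inflect differently (hagipidarul, sivbirast), so the final letter is not what conditions the rule; the last vowel is.
"laglemvif" has last vowel 'i'. The one such stem in the data (sivbir → sivbirast) adds -ast, so the same rule applies.
So laglemvif → laglemvifast.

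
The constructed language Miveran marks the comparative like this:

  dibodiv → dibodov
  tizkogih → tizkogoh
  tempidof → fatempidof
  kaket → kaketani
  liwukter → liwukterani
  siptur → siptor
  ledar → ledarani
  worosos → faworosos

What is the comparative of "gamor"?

fagamor

"gamor" has last vowel 'o'. The stems whose last vowel is 'o' (tempidof → fatempidof, worosos → faworosos) add the prefix fa-.
So gamor → fagamor.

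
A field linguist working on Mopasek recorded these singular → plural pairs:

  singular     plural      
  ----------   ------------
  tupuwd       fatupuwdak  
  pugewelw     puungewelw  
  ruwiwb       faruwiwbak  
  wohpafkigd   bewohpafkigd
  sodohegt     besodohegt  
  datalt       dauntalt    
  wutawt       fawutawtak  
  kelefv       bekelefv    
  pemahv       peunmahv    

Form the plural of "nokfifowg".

fanokfifowgak

"nokfifowg" has second-to-last letter 'w'. The stems whose second-to-last letter is 'w' (ruwiwb → faruwiwbak, wutawt → fawutawtak, tupuwd → fatupuwdak) add fa- … -ak around the stem.
So nokfifowg → fanokfifowgak.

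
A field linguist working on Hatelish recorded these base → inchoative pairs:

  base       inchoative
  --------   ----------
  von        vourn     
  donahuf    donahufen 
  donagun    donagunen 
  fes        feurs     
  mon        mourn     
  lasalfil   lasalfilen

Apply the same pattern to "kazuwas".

kazuwasen

donagun and mon both end in -n yet inflect differently (donagunen, mourn), so the final letter is not what conditions the rule; the number of vowels is.
"kazuwas" has 3 vowels. The stems with 3 vowels (donagun → donagunen, lasalfil → lasalfilen, donahuf → donahufen) add -en.
So kazuwas → kazuwasen.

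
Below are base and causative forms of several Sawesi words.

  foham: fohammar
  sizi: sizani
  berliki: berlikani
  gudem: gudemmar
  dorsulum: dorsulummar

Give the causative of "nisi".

sizi and foham both have 2 vowels yet inflect differently (sizani, fohammar), so the number of vowels is not what conditions the rule; the final letter is.
"nisi" ends in -i. The stems ending in -i (sizi → sizani, berliki → berlikani) drop the final letter and add -ani.
The other pattern: stems ending in -m double the final consonant and add -ar.
So nisi → nisani.

nisani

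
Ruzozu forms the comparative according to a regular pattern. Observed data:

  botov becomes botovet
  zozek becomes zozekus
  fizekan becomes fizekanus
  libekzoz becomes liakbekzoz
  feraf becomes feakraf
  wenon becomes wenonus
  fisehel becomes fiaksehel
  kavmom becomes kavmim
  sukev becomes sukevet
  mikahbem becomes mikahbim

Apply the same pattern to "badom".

badim

mikahbem and sukev both have last vowel 'e' yet inflect differently (mikahbim, sukevet), so the last vowel is not what conditions the rule; the final letter is.
"badom" ends in -m. The stems ending in -m (mikahbem → mikahbim, kavmom → kavmim) change the last vowel to 'i'.
The other patterns: stems ending in -v add -et; stems ending in -k or -n add -us; stems ending in -f, -l or -z insert -ak- after the first vowel.
So badom → badim.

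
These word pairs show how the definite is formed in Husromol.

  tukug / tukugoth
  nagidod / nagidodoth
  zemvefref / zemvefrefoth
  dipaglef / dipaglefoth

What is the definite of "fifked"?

fifkedoth

Every pair shown (tukug → tukugoth, nagidod → nagidodoth, zemvefref → zemvefrefoth, …) follows the same rule: add -oth.
So fifked → fifkedoth.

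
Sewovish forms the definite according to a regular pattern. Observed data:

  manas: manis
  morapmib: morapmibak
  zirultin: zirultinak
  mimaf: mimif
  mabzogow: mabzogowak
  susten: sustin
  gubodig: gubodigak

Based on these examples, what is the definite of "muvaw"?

muviw

zirultin and susten both end in -n yet inflect differently (zirultinak, sustin), so the final letter is not what conditions the rule; the last vowel is.
"muvaw" has last vowel 'a'. The stems whose last vowel is 'a' (manas → manis, mimaf → mimif) change the last vowel to 'i'.
So muvaw → muviw.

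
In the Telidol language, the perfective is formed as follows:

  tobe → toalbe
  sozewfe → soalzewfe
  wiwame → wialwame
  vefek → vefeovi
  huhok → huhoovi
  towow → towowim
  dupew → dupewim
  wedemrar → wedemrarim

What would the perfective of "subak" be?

"subak" ends in -k. The stems ending in -k (vefek → vefeovi, huhok → huhoovi) drop the final letter and add -ovi.
So subak → subaovi.

subaovi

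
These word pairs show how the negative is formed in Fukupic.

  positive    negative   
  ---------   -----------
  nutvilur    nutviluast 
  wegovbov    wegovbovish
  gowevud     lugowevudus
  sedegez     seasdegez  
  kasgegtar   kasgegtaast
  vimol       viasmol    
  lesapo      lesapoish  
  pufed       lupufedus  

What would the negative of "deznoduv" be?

gowevud and nutvilur both have last vowel 'u' yet inflect differently (lugowevudus, nutviluast), so the last vowel is not what conditions the rule; the final letter is.
"deznoduv" ends in -v. The one such stem in the data (wegovbov → wegovbovish) adds -ish, so the same rule applies.
So deznoduv → deznoduvish.

deznoduvish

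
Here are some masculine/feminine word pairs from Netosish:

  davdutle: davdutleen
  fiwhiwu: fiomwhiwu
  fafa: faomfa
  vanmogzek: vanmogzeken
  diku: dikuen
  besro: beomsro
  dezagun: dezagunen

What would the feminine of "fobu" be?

foombu

"fobu" begins with f-. The stems beginning with f- (fiwhiwu → fiomwhiwu, fafa → faomfa) insert -om- after the first vowel.
So fobu → foombu.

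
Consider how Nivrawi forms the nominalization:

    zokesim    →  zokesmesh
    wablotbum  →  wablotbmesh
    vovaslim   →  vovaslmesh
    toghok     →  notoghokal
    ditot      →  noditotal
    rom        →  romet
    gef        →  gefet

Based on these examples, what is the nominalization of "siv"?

sivet

"siv" has 1 vowel. The stems with 1 vowel (gef → gefet, rom → romet) add -et.
The other patterns: stems with 2 vowels add no- … -al around the stem; stems with 3 vowels delete the last vowel and add -esh.
So siv → sivet.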